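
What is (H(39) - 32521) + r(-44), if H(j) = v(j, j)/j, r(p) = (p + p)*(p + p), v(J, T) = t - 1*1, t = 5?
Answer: -966299/39 ≈ -24777.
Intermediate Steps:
v(J, T) = 4 (v(J, T) = 5 - 1*1 = 5 - 1 = 4)
r(p) = 4*p² (r(p) = (2*p)*(2*p) = 4*p²)
H(j) = 4/j
(H(39) - 32521) + r(-44) = (4/39 - 32521) + 4*(-44)² = (4*(1/39) - 32521) + 4*1936 = (4/39 - 32521) + 7744 = -1268315/39 + 7744 = -966299/39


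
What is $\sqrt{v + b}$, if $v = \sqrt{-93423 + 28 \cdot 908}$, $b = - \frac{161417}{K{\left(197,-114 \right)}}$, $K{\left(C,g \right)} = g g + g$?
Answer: $\frac{\sqrt{-2079373794 + 165945924 i \sqrt{67999}}}{12882} \approx 11.148 + 11.696 i$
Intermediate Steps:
$K{\left(C,g \right)} = g + g^{2}$ ($K{\left(C,g \right)} = g^{2} + g = g + g^{2}$)
$b = - \frac{161417}{12882}$ ($b = - \frac{161417}{\left(-114\right) \left(1 - 114\right)} = - \frac{161417}{\left(-114\right) \left(-113\right)} = - \frac{161417}{12882} \approx -12.53$)
$v = i \sqrt{67999}$ ($v = \sqrt{-93423 + 25424} = \sqrt{-67999} = i \sqrt{67999} \approx 260.77 i$)
$\sqrt{v + b} = \sqrt{i \sqrt{67999} - \frac{161417}{12882}} = \sqrt{- \frac{161417}{12882} + i \sqrt{67999}}$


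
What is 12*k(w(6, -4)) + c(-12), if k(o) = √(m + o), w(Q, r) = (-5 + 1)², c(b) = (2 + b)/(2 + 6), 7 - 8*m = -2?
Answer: -5/4 + 3*√274 ≈ 48.409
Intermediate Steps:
m = 9/8 (m = 7/8 - ⅛*(-2) = 7/8 + ¼ = 9/8 ≈ 1.1250)
c(b) = ¼ + b/8 (c(b) = (2 + b)/8 = (2 + b)*(⅛) = ¼ + b/8)
w(Q, r) = 16 (w(Q, r) = (-4)² = 16)
k(o) = √(9/8 + o)
12*k(w(6, -4)) + c(-12) = 12*(√(18 + 16*16)/4) + (¼ + (⅛)*(-12)) = 12*(√(18 + 256)/4) + (¼ - 3/2) = 12*(√274/4) - 5/4 = 3*√274 - 5/4 = -5/4 + 3*√274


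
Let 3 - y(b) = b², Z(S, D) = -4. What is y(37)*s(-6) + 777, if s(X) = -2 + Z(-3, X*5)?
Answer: 8973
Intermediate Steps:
s(X) = -6 (s(X) = -2 - 4 = -6)
y(b) = 3 - b²
y(37)*s(-6) + 777 = (3 - 1*37²)*(-6) + 777 = (3 - 1*1369)*(-6) + 777 = (3 - 1369)*(-6) + 777 = -1366*(-6) + 777 = 8196 + 777 = 8973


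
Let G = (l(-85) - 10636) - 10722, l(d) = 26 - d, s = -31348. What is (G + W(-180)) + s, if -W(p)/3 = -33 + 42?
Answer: -52622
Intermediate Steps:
G = -21247 (G = ((26 - 1*(-85)) - 10636) - 10722 = ((26 + 85) - 10636) - 10722 = (111 - 10636) - 10722 = -10525 - 10722 = -21247)
W(p) = -27 (W(p) = -3*(-33 + 42) = -3*9 = -27)
(G + W(-180)) + s = (-21247 - 27) - 31348 = -21274 - 31348 = -52622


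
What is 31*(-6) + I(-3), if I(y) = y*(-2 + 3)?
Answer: -189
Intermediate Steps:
I(y) = y (I(y) = y*1 = y)
31*(-6) + I(-3) = 31*(-6) - 3 = -186 - 3 = -189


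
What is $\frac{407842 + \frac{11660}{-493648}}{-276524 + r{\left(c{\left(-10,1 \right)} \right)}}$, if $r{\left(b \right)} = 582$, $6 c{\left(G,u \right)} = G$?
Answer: $- \frac{50332593989}{34054554104} \approx -1.478$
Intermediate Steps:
$c{\left(G,u \right)} = \frac{G}{6}$
$\frac{407842 + \frac{11660}{-493648}}{-276524 + r{\left(c{\left(-10,1 \right)} \right)}} = \frac{407842 + \frac{11660}{-493648}}{-276524 + 582} = \frac{407842 + 11660 \left(- \frac{1}{493648}\right)}{-275942} = \left(407842 - \frac{2915}{123412}\right) \left(- \frac{1}{275942}\right) = \frac{50332593989}{123412} \left(- \frac{1}{275942}\right) = - \frac{50332593989}{34054554104}$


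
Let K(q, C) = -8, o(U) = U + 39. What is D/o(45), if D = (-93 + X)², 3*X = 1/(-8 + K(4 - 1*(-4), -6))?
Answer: 19936225/193536 ≈ 103.01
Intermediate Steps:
o(U) = 39 + U
X = -1/48 (X = 1/(3*(-8 - 8)) = (⅓)/(-16) = (⅓)*(-1/16) = -1/48 ≈ -0.020833)
D = 19936225/2304 (D = (-93 - 1/48)² = (-4465/48)² = 19936225/2304 ≈ 8652.9)
D/o(45) = 19936225/(2304*(39 + 45)) = (19936225/2304)/84 = (19936225/2304)*(1/84) = 19936225/193536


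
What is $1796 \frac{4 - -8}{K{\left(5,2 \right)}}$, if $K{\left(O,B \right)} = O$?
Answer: $\frac{21552}{5} \approx 4310.4$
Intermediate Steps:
$1796 \frac{4 - -8}{K{\left(5,2 \right)}} = 1796 \frac{4 - -8}{5} = 1796 \left(4 + 8\right) \frac{1}{5} = 1796 \cdot 12 \cdot \frac{1}{5} = 1796 \cdot \frac{12}{5} = \frac{21552}{5}$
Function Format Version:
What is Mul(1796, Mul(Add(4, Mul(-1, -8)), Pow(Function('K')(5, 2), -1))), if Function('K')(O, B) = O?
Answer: Rational(21552, 5) ≈ 4310.4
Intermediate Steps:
Mul(1796, Mul(Add(4, Mul(-1, -8)), Pow(Function('K')(5, 2), -1))) = Mul(1796, Mul(Add(4, Mul(-1, -8)), Pow(5, -1))) = Mul(1796, Mul(Add(4, 8), Rational(1, 5))) = Mul(1796, Mul(12, Rational(1, 5))) = Mul(1796, Rational(12, 5)) = Rational(21552, 5)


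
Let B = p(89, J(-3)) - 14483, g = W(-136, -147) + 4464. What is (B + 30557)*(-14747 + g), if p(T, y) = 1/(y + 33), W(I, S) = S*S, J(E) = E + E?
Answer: 4915472674/27 ≈ 1.8205e+8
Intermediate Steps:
J(E) = 2*E
W(I, S) = S**2
g = 26073 (g = (-147)**2 + 4464 = 21609 + 4464 = 26073)
p(T, y) = 1/(33 + y)
B = -391040/27 (B = 1/(33 + 2*(-3)) - 14483 = 1/(33 - 6) - 14483 = 1/27 - 14483 = -391040/27 ≈ -14483.)
(B + 30557)*(-14747 + g) = (-391040/27 + 30557)*(-14747 + 26073) = (433999/27)*11326 = 4915472674/27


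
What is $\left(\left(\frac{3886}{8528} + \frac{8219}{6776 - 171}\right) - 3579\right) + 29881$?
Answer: $\frac{740810042771}{28163720} \approx 26304.0$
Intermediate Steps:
$\left(\left(\frac{3886}{8528} + \frac{8219}{6776 - 171}\right) - 3579\right) + 29881 = \left(\left(3886 \cdot \frac{1}{8528} + \frac{8219}{6605}\right) - 3579\right) + 29881 = \left(\left(\frac{1943}{4264} + 8219 \cdot \frac{1}{6605}\right) - 3579\right) + 29881 = \left(\left(\frac{1943}{4264} + \frac{8219}{6605}\right) - 3579\right) + 29881 = \left(\frac{47879331}{28163720} - 3579\right) + 29881 = - \frac{100750074549}{28163720} + 29881 = \frac{740810042771}{28163720}$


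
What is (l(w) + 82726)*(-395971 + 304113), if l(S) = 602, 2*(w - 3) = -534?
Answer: -7654343424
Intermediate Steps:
w = -264 (w = 3 + (½)*(-534) = 3 - 267 = -264)
(l(w) + 82726)*(-395971 + 304113) = (602 + 82726)*(-395971 + 304113) = 83328*(-91858) = -7654343424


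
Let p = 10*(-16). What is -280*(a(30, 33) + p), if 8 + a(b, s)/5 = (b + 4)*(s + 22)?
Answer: -2562000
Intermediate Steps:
a(b, s) = -40 + 5*(4 + b)*(22 + s) (a(b, s) = -40 + 5*((b + 4)*(s + 22)) = -40 + 5*((4 + b)*(22 + s)) = -40 + 5*(4 + b)*(22 + s))
p = -160
-280*(a(30, 33) + p) = -280*((400 + 20*33 + 110*30 + 5*30*33) - 160) = -280*((400 + 660 + 3300 + 4950) - 160) = -280*(9310 - 160) = -280*9150 = -2562000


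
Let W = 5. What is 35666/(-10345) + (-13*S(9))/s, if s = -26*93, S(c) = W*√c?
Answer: -2159567/641390 ≈ -3.3670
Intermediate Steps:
S(c) = 5*√c
s = -2418
35666/(-10345) + (-13*S(9))/s = 35666/(-10345) - 65*√9/(-2418) = 35666*(-1/10345) - 65*3*(-1/2418) = -35666/10345 - 13*15*(-1/2418) = -35666/10345 - 195*(-1/2418) = -35666/10345 + 5/62 = -2159567/641390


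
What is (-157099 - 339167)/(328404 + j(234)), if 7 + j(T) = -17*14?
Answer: -496266/328159 ≈ -1.5123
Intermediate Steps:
j(T) = -245 (j(T) = -7 - 17*14 = -7 - 238 = -245)
(-157099 - 339167)/(328404 + j(234)) = (-157099 - 339167)/(328404 - 245) = -496266/328159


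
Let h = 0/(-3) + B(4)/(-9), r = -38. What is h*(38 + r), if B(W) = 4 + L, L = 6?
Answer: 0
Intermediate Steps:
B(W) = 10 (B(W) = 4 + 6 = 10)
h = -10/9 (h = 0/(-3) + 10/(-9) = 0*(-⅓) + 10*(-⅑) = 0 - 10/9 = -10/9 ≈ -1.1111)
h*(38 + r) = -10*(38 - 38)/9 = -10/9*0 = 0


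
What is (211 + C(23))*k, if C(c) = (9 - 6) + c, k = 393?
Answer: 93141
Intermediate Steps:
C(c) = 3 + c
(211 + C(23))*k = (211 + (3 + 23))*393 = (211 + 26)*393 = 237*393 = 93141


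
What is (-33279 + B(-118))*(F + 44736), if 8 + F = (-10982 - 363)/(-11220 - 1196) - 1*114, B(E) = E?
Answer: -18499893068293/12416 ≈ -1.4900e+9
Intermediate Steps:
F = -1503407/12416 (F = -8 + ((-10982 - 363)/(-11220 - 1196) - 1*114) = -8 + (-11345/(-12416) - 114) = -8 + (-11345*(-1/12416) - 114) = -8 + (11345/12416 - 114) = -8 - 1404079/12416 = -1503407/12416 ≈ -121.09)
(-33279 + B(-118))*(F + 44736) = (-33279 - 118)*(-1503407/12416 + 44736) = -33397*553938769/12416 = -18499893068293/12416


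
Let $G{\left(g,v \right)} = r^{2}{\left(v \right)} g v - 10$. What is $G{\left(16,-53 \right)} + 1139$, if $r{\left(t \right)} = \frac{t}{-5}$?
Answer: $- \frac{2353807}{25} \approx -94152.0$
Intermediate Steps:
$r{\left(t \right)} = - \frac{t}{5}$ ($r{\left(t \right)} = t \left(- \frac{1}{5}\right) = - \frac{t}{5}$)
$G{\left(g,v \right)} = -10 + \frac{g v^{3}}{25}$ ($G{\left(g,v \right)} = \left(- \frac{v}{5}\right)^{2} g v - 10 = \frac{v^{2}}{25} g v - 10 = \frac{g v^{2}}{25} v - 10 = \frac{g v^{3}}{25} - 10 = -10 + \frac{g v^{3}}{25}$)
$G{\left(16,-53 \right)} + 1139 = \left(-10 + \frac{1}{25} \cdot 16 \left(-53\right)^{3}\right) + 1139 = \left(-10 + \frac{1}{25} \cdot 16 \left(-148877\right)\right) + 1139 = \left(-10 - \frac{2382032}{25}\right) + 1139 = - \frac{2382282}{25} + 1139 = - \frac{2353807}{25}$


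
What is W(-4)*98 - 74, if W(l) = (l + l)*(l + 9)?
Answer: -3994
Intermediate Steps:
W(l) = 2*l*(9 + l) (W(l) = (2*l)*(9 + l) = 2*l*(9 + l))
W(-4)*98 - 74 = (2*(-4)*(9 - 4))*98 - 74 = (2*(-4)*5)*98 - 74 = -40*98 - 74 = -3920 - 74 = -3994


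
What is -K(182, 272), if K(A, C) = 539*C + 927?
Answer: -147535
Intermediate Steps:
K(A, C) = 927 + 539*C
-K(182, 272) = -(927 + 539*272) = -(927 + 146608) = -1*147535 = -147535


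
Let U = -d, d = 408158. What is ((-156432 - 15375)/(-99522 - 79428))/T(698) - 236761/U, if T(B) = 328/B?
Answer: 5236971766899/1996423225400 ≈ 2.6232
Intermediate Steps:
U = -408158 (U = -1*408158 = -408158)
((-156432 - 15375)/(-99522 - 79428))/T(698) - 236761/U = ((-156432 - 15375)/(-99522 - 79428))/((328/698)) - 236761/(-408158) = (-171807/(-178950))/((328*(1/698))) - 236761*(-1/408158) = (-171807*(-1/178950))/(164/349) + 236761/408158 = (57269/59650)*(349/164) + 236761/408158 = 19986881/9782600 + 236761/408158 = 5236971766899/1996423225400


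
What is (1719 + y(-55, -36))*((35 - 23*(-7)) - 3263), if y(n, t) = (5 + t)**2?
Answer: -8219560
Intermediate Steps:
(1719 + y(-55, -36))*((35 - 23*(-7)) - 3263) = (1719 + (5 - 36)**2)*((35 - 23*(-7)) - 3263) = (1719 + (-31)**2)*((35 + 161) - 3263) = (1719 + 961)*(196 - 3263) = 2680*(-3067) = -8219560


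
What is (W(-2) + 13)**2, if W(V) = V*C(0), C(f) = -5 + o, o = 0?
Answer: 529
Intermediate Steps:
C(f) = -5 (C(f) = -5 + 0 = -5)
W(V) = -5*V (W(V) = V*(-5) = -5*V)
(W(-2) + 13)**2 = (-5*(-2) + 13)**2 = (10 + 13)**2 = 23**2 = 529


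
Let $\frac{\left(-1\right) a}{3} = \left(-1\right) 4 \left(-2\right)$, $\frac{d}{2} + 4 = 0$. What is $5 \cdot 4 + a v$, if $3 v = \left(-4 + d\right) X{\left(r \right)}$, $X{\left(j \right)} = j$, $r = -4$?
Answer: $-364$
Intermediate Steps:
$d = -8$ ($d = -8 + 2 \cdot 0 = -8 + 0 = -8$)
$v = 16$ ($v = \frac{\left(-4 - 8\right) \left(-4\right)}{3} = \frac{\left(-12\right) \left(-4\right)}{3} = \frac{1}{3} \cdot 48 = 16$)
$a = -24$ ($a = - 3 \left(-1\right) 4 \left(-2\right) = - 3 \left(\left(-4\right) \left(-2\right)\right) = \left(-3\right) 8 = -24$)
$5 \cdot 4 + a v = 5 \cdot 4 - 384 = 20 - 384 = -364$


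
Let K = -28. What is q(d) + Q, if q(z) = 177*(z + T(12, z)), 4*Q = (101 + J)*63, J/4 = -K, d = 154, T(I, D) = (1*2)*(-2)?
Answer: 119619/4 ≈ 29905.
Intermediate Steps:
T(I, D) = -4 (T(I, D) = 2*(-2) = -4)
J = 112 (J = 4*(-1*(-28)) = 4*28 = 112)
Q = 13419/4 (Q = ((101 + 112)*63)/4 = (213*63)/4 = (¼)*13419 = 13419/4 ≈ 3354.8)
q(z) = -708 + 177*z (q(z) = 177*(z - 4) = 177*(-4 + z) = -708 + 177*z)
q(d) + Q = (-708 + 177*154) + 13419/4 = (-708 + 27258) + 13419/4 = 26550 + 13419/4 = 119619/4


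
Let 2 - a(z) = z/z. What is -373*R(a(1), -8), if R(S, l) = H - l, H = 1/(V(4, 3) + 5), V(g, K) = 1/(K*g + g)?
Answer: -247672/81 ≈ -3057.7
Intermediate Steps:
V(g, K) = 1/(g + K*g)
a(z) = 1 (a(z) = 2 - z/z = 2 - 1*1 = 2 - 1 = 1)
H = 16/81 (H = 1/(1/(4*(1 + 3)) + 5) = 1/((1/4)/4 + 5) = 1/((1/4)*(1/4) + 5) = 1/(1/16 + 5) = 1/(81/16) = 16/81 ≈ 0.19753)
R(S, l) = 16/81 - l
-373*R(a(1), -8) = -373*(16/81 - 1*(-8)) = -373*(16/81 + 8) = -373*664/81 = -247672/81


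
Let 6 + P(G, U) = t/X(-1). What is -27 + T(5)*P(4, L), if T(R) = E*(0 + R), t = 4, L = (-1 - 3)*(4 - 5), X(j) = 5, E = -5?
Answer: 103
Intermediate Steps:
L = 4 (L = -4*(-1) = 4)
T(R) = -5*R (T(R) = -5*(0 + R) = -5*R)
P(G, U) = -26/5 (P(G, U) = -6 + 4/5 = -6 + 4*(⅕) = -6 + ⅘ = -26/5)
-27 + T(5)*P(4, L) = -27 - 5*5*(-26/5) = -27 - 25*(-26/5) = -27 + 130 = 103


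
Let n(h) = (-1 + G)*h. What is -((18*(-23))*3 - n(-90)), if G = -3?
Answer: 1602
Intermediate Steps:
n(h) = -4*h (n(h) = (-1 - 3)*h = -4*h)
-((18*(-23))*3 - n(-90)) = -((18*(-23))*3 - (-4)*(-90)) = -(-414*3 - 1*360) = -(-1242 - 360) = -1*(-1602) = 1602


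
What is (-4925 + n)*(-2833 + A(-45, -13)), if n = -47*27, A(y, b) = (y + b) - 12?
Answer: 17981182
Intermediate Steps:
A(y, b) = -12 + b + y (A(y, b) = (b + y) - 12 = -12 + b + y)
n = -1269
(-4925 + n)*(-2833 + A(-45, -13)) = (-4925 - 1269)*(-2833 + (-12 - 13 - 45)) = -6194*(-2833 - 70) = -6194*(-2903) = 17981182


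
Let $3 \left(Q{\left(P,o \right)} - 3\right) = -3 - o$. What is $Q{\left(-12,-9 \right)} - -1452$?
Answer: $1457$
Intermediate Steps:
$Q{\left(P,o \right)} = 2 - \frac{o}{3}$ ($Q{\left(P,o \right)} = 3 + \frac{-3 - o}{3} = 3 - \left(1 + \frac{o}{3}\right) = 2 - \frac{o}{3}$)
$Q{\left(-12,-9 \right)} - -1452 = \left(2 - -3\right) - -1452 = \left(2 + 3\right) + 1452 = 5 + 1452 = 1457$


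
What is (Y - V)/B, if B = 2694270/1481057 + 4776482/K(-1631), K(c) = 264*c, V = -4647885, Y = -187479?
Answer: -1422243824500039464/2957066273897 ≈ -4.8096e+5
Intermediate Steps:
B = -2957066273897/318859723644 (B = 2694270/1481057 + 4776482/((264*(-1631))) = 2694270*(1/1481057) + 4776482/(-430584) = 2694270/1481057 + 4776482*(-1/430584) = 2694270/1481057 - 2388241/215292 = -2957066273897/318859723644 ≈ -9.2739)
(Y - V)/B = (-187479 - 1*(-4647885))/(-2957066273897/318859723644) = (-187479 + 4647885)*(-318859723644/2957066273897) = 4460406*(-318859723644/2957066273897) = -1422243824500039464/2957066273897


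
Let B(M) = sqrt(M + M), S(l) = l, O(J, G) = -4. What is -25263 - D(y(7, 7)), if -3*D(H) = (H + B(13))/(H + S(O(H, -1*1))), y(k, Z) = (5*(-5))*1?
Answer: -2197856/87 - sqrt(26)/87 ≈ -25263.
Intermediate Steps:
B(M) = sqrt(2)*sqrt(M) (B(M) = sqrt(2*M) = sqrt(2)*sqrt(M))
y(k, Z) = -25 (y(k, Z) = -25*1 = -25)
D(H) = -(H + sqrt(26))/(3*(-4 + H)) (D(H) = -(H + sqrt(2)*sqrt(13))/(3*(H - 4)) = -(H + sqrt(26))/(3*(-4 + H)))
-25263 - D(y(7, 7)) = -25263 - (-1*(-25) - sqrt(26))/(3*(-4 - 25)) = -25263 - (25 - sqrt(26))/(3*(-29)) = -25263 - (-1)*(25 - sqrt(26))/(3*29) = -25263 - (-25/87 + sqrt(26)/87) = -25263 + (25/87 - sqrt(26)/87) = -2197856/87 - sqrt(26)/87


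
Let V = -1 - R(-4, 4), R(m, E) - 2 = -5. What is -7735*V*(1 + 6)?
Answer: -108290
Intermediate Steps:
R(m, E) = -3 (R(m, E) = 2 - 5 = -3)
V = 2 (V = -1 - 1*(-3) = -1 + 3 = 2)
-7735*V*(1 + 6) = -15470*(1 + 6) = -15470*7 = -7735*14 = -108290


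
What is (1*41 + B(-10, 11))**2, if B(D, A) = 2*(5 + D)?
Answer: 961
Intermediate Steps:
B(D, A) = 10 + 2*D
(1*41 + B(-10, 11))**2 = (1*41 + (10 + 2*(-10)))**2 = (41 + (10 - 20))**2 = (41 - 10)**2 = 31**2 = 961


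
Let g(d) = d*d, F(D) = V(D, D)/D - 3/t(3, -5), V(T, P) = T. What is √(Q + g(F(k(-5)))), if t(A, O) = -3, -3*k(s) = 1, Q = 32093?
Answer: √32097 ≈ 179.16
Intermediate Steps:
k(s) = -⅓ (k(s) = -⅓*1 = -⅓)
F(D) = 2 (F(D) = D/D - 3/(-3) = 1 - 3*(-⅓) = 1 + 1 = 2)
g(d) = d²
√(Q + g(F(k(-5)))) = √(32093 + 2²) = √(32093 + 4) = √32097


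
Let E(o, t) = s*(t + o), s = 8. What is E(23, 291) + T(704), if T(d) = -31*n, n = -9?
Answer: 2791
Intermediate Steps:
E(o, t) = 8*o + 8*t (E(o, t) = 8*(t + o) = 8*(o + t) = 8*o + 8*t)
T(d) = 279 (T(d) = -31*(-9) = 279)
E(23, 291) + T(704) = (8*23 + 8*291) + 279 = (184 + 2328) + 279 = 2512 + 279 = 2791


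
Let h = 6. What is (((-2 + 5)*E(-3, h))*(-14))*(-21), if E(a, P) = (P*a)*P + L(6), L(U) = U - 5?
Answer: -94374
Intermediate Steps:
L(U) = -5 + U
E(a, P) = 1 + a*P² (E(a, P) = (P*a)*P + (-5 + 6) = a*P² + 1 = 1 + a*P²)
(((-2 + 5)*E(-3, h))*(-14))*(-21) = (((-2 + 5)*(1 - 3*6²))*(-14))*(-21) = ((3*(1 - 3*36))*(-14))*(-21) = ((3*(1 - 108))*(-14))*(-21) = ((3*(-107))*(-14))*(-21) = -321*(-14)*(-21) = 4494*(-21) = -94374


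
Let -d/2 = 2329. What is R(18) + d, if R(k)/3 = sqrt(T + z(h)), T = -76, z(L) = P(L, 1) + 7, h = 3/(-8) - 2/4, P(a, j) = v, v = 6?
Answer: -4658 + 9*I*sqrt(7) ≈ -4658.0 + 23.812*I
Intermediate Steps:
P(a, j) = 6
h = -7/8 (h = 3*(-1/8) - 2*1/4 = -3/8 - 1/2 = -7/8 ≈ -0.87500)
z(L) = 13 (z(L) = 6 + 7 = 13)
d = -4658 (d = -2*2329 = -4658)
R(k) = 9*I*sqrt(7) (R(k) = 3*sqrt(-76 + 13) = 3*sqrt(-63) = 3*(3*I*sqrt(7)) = 9*I*sqrt(7))
R(18) + d = 9*I*sqrt(7) - 4658 = -4658 + 9*I*sqrt(7)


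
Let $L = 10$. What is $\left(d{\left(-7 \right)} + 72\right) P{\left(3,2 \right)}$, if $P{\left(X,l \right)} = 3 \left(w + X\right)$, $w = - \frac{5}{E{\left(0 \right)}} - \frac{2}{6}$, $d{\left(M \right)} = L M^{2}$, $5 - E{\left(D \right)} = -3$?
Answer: $\frac{13769}{4} \approx 3442.3$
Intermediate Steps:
$E{\left(D \right)} = 8$ ($E{\left(D \right)} = 5 - -3 = 5 + 3 = 8$)
$d{\left(M \right)} = 10 M^{2}$
$w = - \frac{23}{24}$ ($w = - \frac{5}{8} - \frac{2}{6} = \left(-5\right) \frac{1}{8} - \frac{1}{3} = - \frac{5}{8} - \frac{1}{3} = - \frac{23}{24} \approx -0.95833$)
$P{\left(X,l \right)} = - \frac{23}{8} + 3 X$ ($P{\left(X,l \right)} = 3 \left(- \frac{23}{24} + X\right) = - \frac{23}{8} + 3 X$)
$\left(d{\left(-7 \right)} + 72\right) P{\left(3,2 \right)} = \left(10 \left(-7\right)^{2} + 72\right) \left(- \frac{23}{8} + 3 \cdot 3\right) = \left(10 \cdot 49 + 72\right) \left(- \frac{23}{8} + 9\right) = \left(490 + 72\right) \frac{49}{8} = 562 \cdot \frac{49}{8} = \frac{13769}{4}$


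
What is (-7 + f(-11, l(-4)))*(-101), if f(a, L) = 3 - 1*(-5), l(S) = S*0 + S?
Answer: -101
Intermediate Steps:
l(S) = S (l(S) = 0 + S = S)
f(a, L) = 8 (f(a, L) = 3 + 5 = 8)
(-7 + f(-11, l(-4)))*(-101) = (-7 + 8)*(-101) = 1*(-101) = -101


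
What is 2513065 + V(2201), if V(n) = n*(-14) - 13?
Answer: 2482238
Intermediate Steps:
V(n) = -13 - 14*n (V(n) = -14*n - 13 = -13 - 14*n)
2513065 + V(2201) = 2513065 + (-13 - 14*2201) = 2513065 + (-13 - 30814) = 2513065 - 30827 = 2482238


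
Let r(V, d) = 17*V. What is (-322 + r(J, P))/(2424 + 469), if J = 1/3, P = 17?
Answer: -949/8679 ≈ -0.10934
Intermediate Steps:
J = ⅓ ≈ 0.33333
(-322 + r(J, P))/(2424 + 469) = (-322 + 17*(⅓))/(2424 + 469) = (-322 + 17/3)/2893 = -949/3*1/2893 = -949/8679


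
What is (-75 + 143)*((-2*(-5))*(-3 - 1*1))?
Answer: -2720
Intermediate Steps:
(-75 + 143)*((-2*(-5))*(-3 - 1*1)) = 68*(10*(-3 - 1)) = 68*(10*(-4)) = 68*(-40) = -2720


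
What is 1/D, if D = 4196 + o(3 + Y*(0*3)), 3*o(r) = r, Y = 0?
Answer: 1/4197 ≈ 0.00023827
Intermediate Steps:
o(r) = r/3
D = 4197 (D = 4196 + (3 + 0*(0*3))/3 = 4196 + (3 + 0*0)/3 = 4196 + (3 + 0)/3 = 4196 + (1/3)*3 = 4196 + 1 = 4197)
1/D = 1/4197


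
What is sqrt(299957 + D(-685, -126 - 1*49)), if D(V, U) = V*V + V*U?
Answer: sqrt(889057) ≈ 942.90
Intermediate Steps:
D(V, U) = V**2 + U*V
sqrt(299957 + D(-685, -126 - 1*49)) = sqrt(299957 - 685*((-126 - 1*49) - 685)) = sqrt(299957 - 685*((-126 - 49) - 685)) = sqrt(299957 - 685*(-175 - 685)) = sqrt(299957 - 685*(-860)) = sqrt(299957 + 589100) = sqrt(889057)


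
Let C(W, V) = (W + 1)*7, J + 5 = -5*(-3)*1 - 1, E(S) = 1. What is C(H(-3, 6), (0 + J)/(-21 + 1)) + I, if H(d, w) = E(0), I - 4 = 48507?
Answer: 48525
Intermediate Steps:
I = 48511 (I = 4 + 48507 = 48511)
H(d, w) = 1
J = 9 (J = -5 + (-5*(-3)*1 - 1) = -5 + (15*1 - 1) = -5 + (15 - 1) = -5 + 14 = 9)
C(W, V) = 7 + 7*W (C(W, V) = (1 + W)*7 = 7 + 7*W)
C(H(-3, 6), (0 + J)/(-21 + 1)) + I = (7 + 7*1) + 48511 = (7 + 7) + 48511 = 14 + 48511 = 48525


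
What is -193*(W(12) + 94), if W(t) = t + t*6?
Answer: -34354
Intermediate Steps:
W(t) = 7*t (W(t) = t + 6*t = 7*t)
-193*(W(12) + 94) = -193*(7*12 + 94) = -193*(84 + 94) = -193*178 = -34354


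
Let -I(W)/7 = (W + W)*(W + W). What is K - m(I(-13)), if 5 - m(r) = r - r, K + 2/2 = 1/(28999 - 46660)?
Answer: -105967/17661 ≈ -6.0001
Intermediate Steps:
I(W) = -28*W² (I(W) = -7*(W + W)*(W + W) = -7*2*W*2*W = -28*W²)
K = -17662/17661 (K = -1 + 1/(28999 - 46660) = -1 + 1/(-17661) = -1 - 1/17661 = -17662/17661 ≈ -1.0001)
m(r) = 5 (m(r) = 5 - (r - r) = 5 - 1*0 = 5 + 0 = 5)
K - m(I(-13)) = -17662/17661 - 1*5 = -17662/17661 - 5 = -105967/17661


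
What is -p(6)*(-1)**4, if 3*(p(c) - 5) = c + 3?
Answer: -8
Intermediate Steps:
p(c) = 6 + c/3 (p(c) = 5 + (c + 3)/3 = 5 + (3 + c)/3 = 5 + (1 + c/3) = 6 + c/3)
-p(6)*(-1)**4 = -(6 + (1/3)*6)*(-1)**4 = -(6 + 2)*1 = -1*8*1 = -8*1 = -8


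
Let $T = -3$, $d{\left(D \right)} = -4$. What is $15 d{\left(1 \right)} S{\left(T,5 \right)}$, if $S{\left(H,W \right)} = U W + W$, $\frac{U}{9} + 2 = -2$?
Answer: $10500$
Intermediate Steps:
$U = -36$ ($U = -18 + 9 \left(-2\right) = -18 - 18 = -36$)
$S{\left(H,W \right)} = - 35 W$ ($S{\left(H,W \right)} = - 36 W + W = - 35 W$)
$15 d{\left(1 \right)} S{\left(T,5 \right)} = 15 \left(-4\right) \left(\left(-35\right) 5\right) = \left(-60\right) \left(-175\right) = 10500$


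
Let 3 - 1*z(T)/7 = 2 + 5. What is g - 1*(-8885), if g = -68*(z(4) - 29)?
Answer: 12761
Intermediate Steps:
z(T) = -28 (z(T) = 21 - 7*(2 + 5) = 21 - 7*7 = 21 - 49 = -28)
g = 3876 (g = -68*(-28 - 29) = -68*(-57) = 3876)
g - 1*(-8885) = 3876 - 1*(-8885) = 3876 + 8885 = 12761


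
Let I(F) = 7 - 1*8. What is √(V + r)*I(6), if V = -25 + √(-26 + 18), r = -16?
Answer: -√(-41 + 2*I*√2) ≈ -0.22073 - 6.4069*I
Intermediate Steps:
I(F) = -1 (I(F) = 7 - 8 = -1)
V = -25 + 2*I*√2 (V = -25 + √(-8) = -25 + 2*I*√2 ≈ -25.0 + 2.8284*I)
√(V + r)*I(6) = √((-25 + 2*I*√2) - 16)*(-1) = √(-41 + 2*I*√2)*(-1) = -√(-41 + 2*I*√2)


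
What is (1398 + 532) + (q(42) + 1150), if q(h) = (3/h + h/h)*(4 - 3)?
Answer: 43135/14 ≈ 3081.1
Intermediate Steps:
q(h) = 1 + 3/h (q(h) = (3/h + 1)*1 = (1 + 3/h)*1 = 1 + 3/h)
(1398 + 532) + (q(42) + 1150) = (1398 + 532) + ((3 + 42)/42 + 1150) = 1930 + ((1/42)*45 + 1150) = 1930 + (15/14 + 1150) = 1930 + 16115/14 = 43135/14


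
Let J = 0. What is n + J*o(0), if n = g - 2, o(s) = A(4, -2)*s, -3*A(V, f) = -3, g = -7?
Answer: -9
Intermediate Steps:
A(V, f) = 1 (A(V, f) = -1/3*(-3) = 1)
o(s) = s (o(s) = 1*s = s)
n = -9 (n = -7 - 2 = -9)
n + J*o(0) = -9 + 0*0 = -9 + 0 = -9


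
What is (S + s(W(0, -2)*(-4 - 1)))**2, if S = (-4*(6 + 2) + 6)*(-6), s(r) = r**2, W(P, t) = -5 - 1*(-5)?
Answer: 24336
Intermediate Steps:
W(P, t) = 0 (W(P, t) = -5 + 5 = 0)
S = 156 (S = (-4*8 + 6)*(-6) = (-32 + 6)*(-6) = -26*(-6) = 156)
(S + s(W(0, -2)*(-4 - 1)))**2 = (156 + (0*(-4 - 1))**2)**2 = (156 + (0*(-5))**2)**2 = (156 + 0**2)**2 = (156 + 0)**2 = 156**2 = 24336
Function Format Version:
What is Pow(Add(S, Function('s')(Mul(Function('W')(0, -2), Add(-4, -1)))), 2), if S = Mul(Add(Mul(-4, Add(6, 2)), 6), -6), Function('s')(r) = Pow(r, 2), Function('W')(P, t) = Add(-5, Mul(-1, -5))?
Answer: 24336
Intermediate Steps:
Function('W')(P, t) = 0 (Function('W')(P, t) = Add(-5, 5) = 0)
S = 156 (S = Mul(Add(Mul(-4, 8), 6), -6) = Mul(Add(-32, 6), -6) = Mul(-26, -6) = 156)
Pow(Add(S, Function('s')(Mul(Function('W')(0, -2), Add(-4, -1)))), 2) = Pow(Add(156, Pow(Mul(0, Add(-4, -1)), 2)), 2) = Pow(Add(156, Pow(Mul(0, -5), 2)), 2) = Pow(Add(156, Pow(0, 2)), 2) = Pow(Add(156, 0), 2) = Pow(156, 2) = 24336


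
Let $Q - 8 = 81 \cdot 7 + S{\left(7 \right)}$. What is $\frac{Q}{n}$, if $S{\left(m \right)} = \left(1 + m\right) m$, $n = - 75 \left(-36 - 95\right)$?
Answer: $\frac{631}{9825} \approx 0.064224$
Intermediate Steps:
$n = 9825$ ($n = \left(-75\right) \left(-131\right) = 9825$)
$S{\left(m \right)} = m \left(1 + m\right)$
$Q = 631$ ($Q = 8 + \left(81 \cdot 7 + 7 \left(1 + 7\right)\right) = 8 + \left(567 + 7 \cdot 8\right) = 8 + \left(567 + 56\right) = 8 + 623 = 631$)
$\frac{Q}{n} = \frac{631}{9825}$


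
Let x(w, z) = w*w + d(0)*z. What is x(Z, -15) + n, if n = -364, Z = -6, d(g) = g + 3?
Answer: -373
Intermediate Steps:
d(g) = 3 + g
x(w, z) = w² + 3*z (x(w, z) = w*w + (3 + 0)*z = w² + 3*z)
x(Z, -15) + n = ((-6)² + 3*(-15)) - 364 = (36 - 45) - 364 = -9 - 364 = -373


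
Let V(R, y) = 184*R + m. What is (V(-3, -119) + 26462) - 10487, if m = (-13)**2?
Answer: 15592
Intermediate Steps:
m = 169
V(R, y) = 169 + 184*R (V(R, y) = 184*R + 169 = 169 + 184*R)
(V(-3, -119) + 26462) - 10487 = ((169 + 184*(-3)) + 26462) - 10487 = ((169 - 552) + 26462) - 10487 = (-383 + 26462) - 10487 = 26079 - 10487 = 15592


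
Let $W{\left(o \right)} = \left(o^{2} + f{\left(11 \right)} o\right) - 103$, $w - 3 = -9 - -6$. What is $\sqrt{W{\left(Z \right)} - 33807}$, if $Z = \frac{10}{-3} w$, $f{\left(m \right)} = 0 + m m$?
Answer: $i \sqrt{33910} \approx 184.15 i$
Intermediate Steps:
$w = 0$ ($w = 3 - 3 = 0$)
$f{\left(m \right)} = m^{2}$ ($f{\left(m \right)} = 0 + m^{2} = m^{2}$)
$Z = 0$ ($Z = \frac{10}{-3} \cdot 0 = 10 \left(- \frac{1}{3}\right) 0 = \left(- \frac{10}{3}\right) 0 = 0$)
$W{\left(o \right)} = -103 + o^{2} + 121 o$ ($W{\left(o \right)} = \left(o^{2} + 11^{2} o\right) - 103 = \left(o^{2} + 121 o\right) - 103 = -103 + o^{2} + 121 o$)
$\sqrt{W{\left(Z \right)} - 33807} = \sqrt{\left(-103 + 0^{2} + 121 \cdot 0\right) - 33807} = \sqrt{\left(-103 + 0 + 0\right) - 33807} = \sqrt{-103 - 33807} = \sqrt{-33910} = i \sqrt{33910}$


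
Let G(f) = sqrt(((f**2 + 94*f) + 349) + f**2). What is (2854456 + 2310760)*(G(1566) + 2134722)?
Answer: 11026300229952 + 5165216*sqrt(5052265) ≈ 1.1038e+13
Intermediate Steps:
G(f) = sqrt(349 + 2*f**2 + 94*f) (G(f) = sqrt((349 + f**2 + 94*f) + f**2) = sqrt(349 + 2*f**2 + 94*f))
(2854456 + 2310760)*(G(1566) + 2134722) = (2854456 + 2310760)*(sqrt(349 + 2*1566**2 + 94*1566) + 2134722) = 5165216*(sqrt(349 + 2*2452356 + 147204) + 2134722) = 5165216*(sqrt(349 + 4904712 + 147204) + 2134722) = 5165216*(sqrt(5052265) + 2134722) = 5165216*(2134722 + sqrt(5052265)) = 11026300229952 + 5165216*sqrt(5052265)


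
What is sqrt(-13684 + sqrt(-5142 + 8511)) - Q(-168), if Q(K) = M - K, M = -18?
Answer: -150 + I*sqrt(13684 - sqrt(3369)) ≈ -150.0 + 116.73*I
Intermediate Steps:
Q(K) = -18 - K
sqrt(-13684 + sqrt(-5142 + 8511)) - Q(-168) = sqrt(-13684 + sqrt(-5142 + 8511)) - (-18 - 1*(-168)) = sqrt(-13684 + sqrt(3369)) - (-18 + 168) = sqrt(-13684 + sqrt(3369)) - 1*150 = sqrt(-13684 + sqrt(3369)) - 150 = -150 + sqrt(-13684 + sqrt(3369))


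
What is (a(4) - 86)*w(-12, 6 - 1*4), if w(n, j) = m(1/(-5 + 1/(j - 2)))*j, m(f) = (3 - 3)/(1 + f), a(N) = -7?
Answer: 0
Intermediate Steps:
m(f) = 0 (m(f) = 0/(1 + f) = 0)
w(n, j) = 0 (w(n, j) = 0*j = 0)
(a(4) - 86)*w(-12, 6 - 1*4) = (-7 - 86)*0 = -93*0 = 0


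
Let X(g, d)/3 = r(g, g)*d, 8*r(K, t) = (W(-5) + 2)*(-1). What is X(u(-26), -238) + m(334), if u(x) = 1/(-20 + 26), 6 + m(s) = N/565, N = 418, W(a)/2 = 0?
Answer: 195761/1130 ≈ 173.24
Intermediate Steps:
W(a) = 0 (W(a) = 2*0 = 0)
r(K, t) = -1/4 (r(K, t) = ((0 + 2)*(-1))/8 = (2*(-1))/8 = (1/8)*(-2) = -1/4)
m(s) = -2972/565 (m(s) = -6 + 418/565 = -2972/565)
u(x) = 1/6
X(g, d) = -3*d/4 (X(g, d) = 3*(-d/4) = -3*d/4)
X(u(-26), -238) + m(334) = -3/4*(-238) - 2972/565 = 357/2 - 2972/565 = 195761/1130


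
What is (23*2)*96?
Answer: 4416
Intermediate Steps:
(23*2)*96 = 46*96 = 4416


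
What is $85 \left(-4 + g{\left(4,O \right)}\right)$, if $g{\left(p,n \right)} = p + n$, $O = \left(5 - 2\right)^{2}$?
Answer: $765$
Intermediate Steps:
$O = 9$ ($O = 3^{2} = 9$)
$g{\left(p,n \right)} = n + p$
$85 \left(-4 + g{\left(4,O \right)}\right) = 85 \left(-4 + \left(9 + 4\right)\right) = 85 \left(-4 + 13\right) = 85 \cdot 9 = 765$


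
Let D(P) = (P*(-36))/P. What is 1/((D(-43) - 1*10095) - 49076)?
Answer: -1/59207 ≈ -1.6890e-5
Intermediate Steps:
D(P) = -36 (D(P) = (-36*P)/P = -36)
1/((D(-43) - 1*10095) - 49076) = 1/((-36 - 1*10095) - 49076) = 1/((-36 - 10095) - 49076) = 1/(-10131 - 49076) = 1/(-59207) = -1/59207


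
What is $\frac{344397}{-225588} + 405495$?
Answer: $\frac{30491487221}{75196} \approx 4.0549 \cdot 10^{5}$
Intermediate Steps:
$\frac{344397}{-225588} + 405495 = 344397 \left(- \frac{1}{225588}\right) + 405495 = - \frac{114799}{75196} + 405495 = \frac{30491487221}{75196}$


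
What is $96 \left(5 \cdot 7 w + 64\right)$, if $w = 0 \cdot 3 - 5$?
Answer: $-10656$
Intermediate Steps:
$w = -5$ ($w = 0 - 5 = -5$)
$96 \left(5 \cdot 7 w + 64\right) = 96 \left(5 \cdot 7 \left(-5\right) + 64\right) = 96 \left(5 \left(-35\right) + 64\right) = 96 \left(-175 + 64\right) = 96 \left(-111\right) = -10656$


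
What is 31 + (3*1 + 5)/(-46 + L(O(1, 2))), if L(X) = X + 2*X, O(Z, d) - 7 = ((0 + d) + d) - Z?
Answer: 61/2 ≈ 30.500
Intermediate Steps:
O(Z, d) = 7 - Z + 2*d (O(Z, d) = 7 + (((0 + d) + d) - Z) = 7 + ((d + d) - Z) = 7 + (2*d - Z) = 7 + (-Z + 2*d) = 7 - Z + 2*d)
L(X) = 3*X
31 + (3*1 + 5)/(-46 + L(O(1, 2))) = 31 + (3*1 + 5)/(-46 + 3*(7 - 1*1 + 2*2)) = 31 + (3 + 5)/(-46 + 3*(7 - 1 + 4)) = 31 + 8/(-46 + 3*10) = 31 + 8/(-46 + 30) = 31 + 8/(-16) = 31 + 8*(-1/16) = 31 - 1/2 = 61/2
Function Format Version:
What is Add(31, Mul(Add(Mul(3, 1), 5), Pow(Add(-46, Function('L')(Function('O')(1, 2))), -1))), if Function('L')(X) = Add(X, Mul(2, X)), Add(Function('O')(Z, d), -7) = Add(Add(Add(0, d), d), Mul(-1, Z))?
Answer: Rational(61, 2) ≈ 30.500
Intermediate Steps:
Function('O')(Z, d) = Add(7, Mul(-1, Z), Mul(2, d)) (Function('O')(Z, d) = Add(7, Add(Add(Add(0, d), d), Mul(-1, Z))) = Add(7, Add(Add(d, d), Mul(-1, Z))) = Add(7, Add(Mul(2, d), Mul(-1, Z))) = Add(7, Add(Mul(-1, Z), Mul(2, d))) = Add(7, Mul(-1, Z), Mul(2, d)))
Function('L')(X) = Mul(3, X)
Add(31, Mul(Add(Mul(3, 1), 5), Pow(Add(-46, Function('L')(Function('O')(1, 2))), -1))) = Add(31, Mul(Add(Mul(3, 1), 5), Pow(Add(-46, Mul(3, Add(7, Mul(-1, 1), Mul(2, 2)))), -1))) = Add(31, Mul(Add(3, 5), Pow(Add(-46, Mul(3, Add(7, -1, 4))), -1))) = Add(31, Mul(8, Pow(Add(-46, Mul(3, 10)), -1))) = Add(31, Mul(8, Pow(Add(-46, 30), -1))) = Add(31, Mul(8, Pow(-16, -1))) = Add(31, Mul(8, Rational(-1, 16))) = Add(31, Rational(-1, 2)) = Rational(61, 2)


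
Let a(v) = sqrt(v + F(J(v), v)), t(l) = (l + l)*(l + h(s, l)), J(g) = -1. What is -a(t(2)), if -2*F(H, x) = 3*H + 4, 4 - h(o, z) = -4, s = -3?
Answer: -sqrt(158)/2 ≈ -6.2849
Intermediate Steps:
h(o, z) = 8 (h(o, z) = 4 - 1*(-4) = 4 + 4 = 8)
F(H, x) = -2 - 3*H/2 (F(H, x) = -(3*H + 4)/2 = -(4 + 3*H)/2 = -2 - 3*H/2)
t(l) = 2*l*(8 + l) (t(l) = (l + l)*(l + 8) = (2*l)*(8 + l) = 2*l*(8 + l))
a(v) = sqrt(-1/2 + v) (a(v) = sqrt(v + (-2 - 3/2*(-1))) = sqrt(v + (-2 + 3/2)) = sqrt(v - 1/2) = sqrt(-1/2 + v))
-a(t(2)) = -sqrt(-2 + 4*(2*2*(8 + 2)))/2 = -sqrt(-2 + 4*(2*2*10))/2 = -sqrt(-2 + 4*40)/2 = -sqrt(-2 + 160)/2 = -sqrt(158)/2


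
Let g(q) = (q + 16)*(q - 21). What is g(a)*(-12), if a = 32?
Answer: -6336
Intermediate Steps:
g(q) = (-21 + q)*(16 + q) (g(q) = (16 + q)*(-21 + q) = (-21 + q)*(16 + q))
g(a)*(-12) = (-336 + 32² - 5*32)*(-12) = (-336 + 1024 - 160)*(-12) = 528*(-12) = -6336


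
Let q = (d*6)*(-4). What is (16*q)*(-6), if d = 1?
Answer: 2304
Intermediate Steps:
q = -24 (q = (1*6)*(-4) = 6*(-4) = -24)
(16*q)*(-6) = (16*(-24))*(-6) = -384*(-6) = 2304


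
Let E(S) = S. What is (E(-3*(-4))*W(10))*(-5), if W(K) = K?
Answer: -600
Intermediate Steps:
(E(-3*(-4))*W(10))*(-5) = (-3*(-4)*10)*(-5) = (12*10)*(-5) = 120*(-5) = -600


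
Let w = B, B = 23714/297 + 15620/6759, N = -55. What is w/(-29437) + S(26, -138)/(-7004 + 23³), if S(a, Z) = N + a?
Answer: -95006497831/11299801241619 ≈ -0.0084078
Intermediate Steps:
B = 18324674/223047 (B = 23714*(1/297) + 15620*(1/6759) = 23714/297 + 15620/6759 = 18324674/223047 ≈ 82.156)
S(a, Z) = -55 + a
w = 18324674/223047 ≈ 82.156
w/(-29437) + S(26, -138)/(-7004 + 23³) = (18324674/223047)/(-29437) + (-55 + 26)/(-7004 + 23³) = (18324674/223047)*(-1/29437) - 29/(-7004 + 12167) = -18324674/6565834539 - 29/5163 = -95006497831/11299801241619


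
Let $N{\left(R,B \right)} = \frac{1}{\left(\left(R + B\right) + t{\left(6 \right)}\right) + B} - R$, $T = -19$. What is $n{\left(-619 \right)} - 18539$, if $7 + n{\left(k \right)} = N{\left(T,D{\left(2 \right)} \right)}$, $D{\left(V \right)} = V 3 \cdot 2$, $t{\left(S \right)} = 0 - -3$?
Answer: $- \frac{148215}{8} \approx -18527.0$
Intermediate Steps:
$t{\left(S \right)} = 3$ ($t{\left(S \right)} = 0 + 3 = 3$)
$D{\left(V \right)} = 6 V$ ($D{\left(V \right)} = 3 V 2 = 6 V$)
$N{\left(R,B \right)} = \frac{1}{3 + R + 2 B} - R$ ($N{\left(R,B \right)} = \frac{1}{\left(\left(R + B\right) + 3\right) + B} - R = \frac{1}{\left(\left(B + R\right) + 3\right) + B} - R = \frac{1}{\left(3 + B + R\right) + B} - R = \frac{1}{3 + R + 2 B} - R$)
$n{\left(k \right)} = \frac{97}{8}$ ($n{\left(k \right)} = -7 + \frac{1 - \left(-19\right)^{2} - -57 - 2 \cdot 6 \cdot 2 \left(-19\right)}{3 - 19 + 2 \cdot 6 \cdot 2} = -7 + \frac{1 - 361 + 57 - 24 \left(-19\right)}{3 - 19 + 2 \cdot 12} = -7 + \frac{1 - 361 + 57 + 456}{3 - 19 + 24} = -7 + \frac{1}{8} \cdot 153 = -7 + \frac{153}{8} = \frac{97}{8}$)
$n{\left(-619 \right)} - 18539 = \frac{97}{8} - 18539 = - \frac{148215}{8}$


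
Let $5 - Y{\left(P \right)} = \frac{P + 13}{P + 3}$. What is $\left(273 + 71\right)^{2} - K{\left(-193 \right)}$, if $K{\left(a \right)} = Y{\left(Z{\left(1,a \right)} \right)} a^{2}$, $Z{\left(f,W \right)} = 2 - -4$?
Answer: $\frac{96550}{9} \approx 10728.0$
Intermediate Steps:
$Z{\left(f,W \right)} = 6$ ($Z{\left(f,W \right)} = 2 + 4 = 6$)
$Y{\left(P \right)} = 5 - \frac{13 + P}{3 + P}$ ($Y{\left(P \right)} = 5 - \frac{P + 13}{P + 3} = 5 - \frac{13 + P}{3 + P}$)
$K{\left(a \right)} = \frac{26 a^{2}}{9}$ ($K{\left(a \right)} = \frac{2 \left(1 + 2 \cdot 6\right)}{3 + 6} a^{2} = \frac{2 \left(1 + 12\right)}{9} a^{2} = 2 \cdot \frac{1}{9} \cdot 13 a^{2} = \frac{26 a^{2}}{9}$)
$\left(273 + 71\right)^{2} - K{\left(-193 \right)} = \left(273 + 71\right)^{2} - \frac{26 \left(-193\right)^{2}}{9} = 344^{2} - \frac{26}{9} \cdot 37249 = 118336 - \frac{968474}{9} = \frac{96550}{9}$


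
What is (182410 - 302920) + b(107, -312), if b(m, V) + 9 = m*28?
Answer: -117523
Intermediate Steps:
b(m, V) = -9 + 28*m (b(m, V) = -9 + m*28 = -9 + 28*m)
(182410 - 302920) + b(107, -312) = (182410 - 302920) + (-9 + 28*107) = -120510 + (-9 + 2996) = -120510 + 2987 = -117523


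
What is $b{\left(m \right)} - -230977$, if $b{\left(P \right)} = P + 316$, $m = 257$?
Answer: $231550$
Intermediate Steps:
$b{\left(P \right)} = 316 + P$
$b{\left(m \right)} - -230977 = \left(316 + 257\right) - -230977 = 573 + 230977 = 231550$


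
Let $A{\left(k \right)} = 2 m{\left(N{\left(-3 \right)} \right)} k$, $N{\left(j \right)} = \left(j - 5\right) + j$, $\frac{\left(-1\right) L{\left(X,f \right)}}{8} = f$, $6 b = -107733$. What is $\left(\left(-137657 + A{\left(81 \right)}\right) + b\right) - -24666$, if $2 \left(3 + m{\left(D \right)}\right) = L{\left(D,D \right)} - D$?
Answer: $- \frac{246827}{2} \approx -1.2341 \cdot 10^{5}$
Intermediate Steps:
$b = - \frac{35911}{2}$ ($b = \frac{1}{6} \left(-107733\right) = - \frac{35911}{2} \approx -17956.0$)
$L{\left(X,f \right)} = - 8 f$
$N{\left(j \right)} = -5 + 2 j$ ($N{\left(j \right)} = \left(-5 + j\right) + j = -5 + 2 j$)
$m{\left(D \right)} = -3 - \frac{9 D}{2}$ ($m{\left(D \right)} = -3 + \frac{- 8 D - D}{2} = -3 + \frac{\left(-9\right) D}{2} = -3 - \frac{9 D}{2}$)
$A{\left(k \right)} = 93 k$ ($A{\left(k \right)} = 2 \left(-3 - \frac{9 \left(-5 + 2 \left(-3\right)\right)}{2}\right) k = 2 \left(-3 - \frac{9 \left(-5 - 6\right)}{2}\right) k = 2 \left(-3 - - \frac{99}{2}\right) k = 2 \left(-3 + \frac{99}{2}\right) k = 2 \cdot \frac{93}{2} k = 93 k$)
$\left(\left(-137657 + A{\left(81 \right)}\right) + b\right) - -24666 = \left(\left(-137657 + 93 \cdot 81\right) - \frac{35911}{2}\right) - -24666 = \left(\left(-137657 + 7533\right) - \frac{35911}{2}\right) + 24666 = \left(-130124 - \frac{35911}{2}\right) + 24666 = - \frac{296159}{2} + 24666 = - \frac{246827}{2}$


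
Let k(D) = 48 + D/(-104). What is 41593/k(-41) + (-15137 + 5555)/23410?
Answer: 50607877657/58911265 ≈ 859.05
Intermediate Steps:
k(D) = 48 - D/104 (k(D) = 48 + D*(-1/104) = 48 - D/104)
41593/k(-41) + (-15137 + 5555)/23410 = 41593/(48 - 1/104*(-41)) + (-15137 + 5555)/23410 = 41593/(48 + 41/104) - 9582*1/23410 = 41593/(5033/104) - 4791/11705 = 41593*(104/5033) - 4791/11705 = 4325672/5033 - 4791/11705 = 50607877657/58911265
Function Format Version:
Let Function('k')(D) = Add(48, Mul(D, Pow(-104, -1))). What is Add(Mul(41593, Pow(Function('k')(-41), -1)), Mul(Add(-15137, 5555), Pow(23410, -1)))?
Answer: Rational(50607877657, 58911265) ≈ 859.05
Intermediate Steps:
Function('k')(D) = Add(48, Mul(Rational(-1, 104), D)) (Function('k')(D) = Add(48, Mul(D, Rational(-1, 104))) = Add(48, Mul(Rational(-1, 104), D)))
Add(Mul(41593, Pow(Function('k')(-41), -1)), Mul(Add(-15137, 5555), Pow(23410, -1))) = Add(Mul(41593, Pow(Add(48, Mul(Rational(-1, 104), -41)), -1)), Mul(Add(-15137, 5555), Pow(23410, -1))) = Add(Mul(41593, Pow(Add(48, Rational(41, 104)), -1)), Mul(-9582, Rational(1, 23410))) = Add(Mul(41593, Pow(Rational(5033, 104), -1)), Rational(-4791, 11705)) = Add(Mul(41593, Rational(104, 5033)), Rational(-4791, 11705)) = Add(Rational(4325672, 5033), Rational(-4791, 11705)) = Rational(50607877657, 58911265)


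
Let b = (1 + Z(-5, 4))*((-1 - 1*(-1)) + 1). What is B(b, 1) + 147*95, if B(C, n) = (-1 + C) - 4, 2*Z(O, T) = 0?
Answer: 13961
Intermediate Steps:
Z(O, T) = 0 (Z(O, T) = (½)*0 = 0)
b = 1 (b = (1 + 0)*((-1 - 1*(-1)) + 1) = 1*((-1 + 1) + 1) = 1*(0 + 1) = 1*1 = 1)
B(C, n) = -5 + C
B(b, 1) + 147*95 = (-5 + 1) + 147*95 = -4 + 13965 = 13961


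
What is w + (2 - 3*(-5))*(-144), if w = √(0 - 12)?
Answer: -2448 + 2*I*√3 ≈ -2448.0 + 3.4641*I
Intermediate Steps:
w = 2*I*√3 (w = √(-12) = 2*I*√3 ≈ 3.4641*I)
w + (2 - 3*(-5))*(-144) = 2*I*√3 + (2 - 3*(-5))*(-144) = 2*I*√3 + (2 + 15)*(-144) = 2*I*√3 + 17*(-144) = 2*I*√3 - 2448 = -2448 + 2*I*√3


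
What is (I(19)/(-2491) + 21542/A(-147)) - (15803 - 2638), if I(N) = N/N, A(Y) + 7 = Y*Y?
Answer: -354181336255/26905291 ≈ -13164.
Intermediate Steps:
A(Y) = -7 + Y² (A(Y) = -7 + Y*Y = -7 + Y²)
I(N) = 1
(I(19)/(-2491) + 21542/A(-147)) - (15803 - 2638) = (1/(-2491) + 21542/(-7 + (-147)²)) - (15803 - 2638) = (1*(-1/2491) + 21542/(-7 + 21609)) - 1*13165 = (-1/2491 + 21542/21602) - 13165 = (-1/2491 + 21542*(1/21602)) - 13165 = (-1/2491 + 10771/10801) - 13165 = 26819760/26905291 - 13165 = -354181336255/26905291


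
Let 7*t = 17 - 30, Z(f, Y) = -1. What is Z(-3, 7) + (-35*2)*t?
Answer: 129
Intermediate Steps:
t = -13/7 (t = (17 - 30)/7 = (⅐)*(-13) = -13/7 ≈ -1.8571)
Z(-3, 7) + (-35*2)*t = -1 - 35*2*(-13/7) = -1 - 70*(-13/7) = -1 + 130 = 129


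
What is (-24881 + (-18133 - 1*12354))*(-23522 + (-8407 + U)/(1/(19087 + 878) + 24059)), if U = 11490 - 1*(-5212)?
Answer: 78195834124066557/60042242 ≈ 1.3023e+9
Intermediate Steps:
U = 16702 (U = 11490 + 5212 = 16702)
(-24881 + (-18133 - 1*12354))*(-23522 + (-8407 + U)/(1/(19087 + 878) + 24059)) = (-24881 + (-18133 - 1*12354))*(-23522 + (-8407 + 16702)/(1/(19087 + 878) + 24059)) = (-24881 + (-18133 - 12354))*(-23522 + 8295/(1/19965 + 24059)) = (-24881 - 30487)*(-23522 + 8295/(1/19965 + 24059)) = -55368*(-23522 + 8295/(480337936/19965)) = -55368*(-23522 + 8295*(19965/480337936)) = -55368*(-23522 + 165609675/480337936) = -55368*(-11298343320917/480337936) = 78195834124066557/60042242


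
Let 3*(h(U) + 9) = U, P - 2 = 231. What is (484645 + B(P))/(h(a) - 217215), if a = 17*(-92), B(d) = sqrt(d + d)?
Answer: -1453935/653236 - 3*sqrt(466)/653236 ≈ -2.2258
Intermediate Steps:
P = 233 (P = 2 + 231 = 233)
B(d) = sqrt(2)*sqrt(d) (B(d) = sqrt(2*d) = sqrt(2)*sqrt(d))
a = -1564
h(U) = -9 + U/3
(484645 + B(P))/(h(a) - 217215) = (484645 + sqrt(2)*sqrt(233))/((-9 + (1/3)*(-1564)) - 217215) = (484645 + sqrt(466))/((-9 - 1564/3) - 217215) = (484645 + sqrt(466))/(-1591/3 - 217215) = (484645 + sqrt(466))/(-653236/3) = (484645 + sqrt(466))*(-3/653236) = -1453935/653236 - 3*sqrt(466)/653236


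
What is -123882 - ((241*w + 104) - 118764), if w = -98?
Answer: 18396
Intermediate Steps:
-123882 - ((241*w + 104) - 118764) = -123882 - ((241*(-98) + 104) - 118764) = -123882 - ((-23618 + 104) - 118764) = -123882 - (-23514 - 118764) = -123882 - 1*(-142278) = -123882 + 142278 = 18396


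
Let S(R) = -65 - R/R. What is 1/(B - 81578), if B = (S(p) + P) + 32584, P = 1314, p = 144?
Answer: -1/47746 ≈ -2.0944e-5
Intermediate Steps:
S(R) = -66 (S(R) = -65 - 1*1 = -65 - 1 = -66)
B = 33832 (B = (-66 + 1314) + 32584 = 1248 + 32584 = 33832)
1/(B - 81578) = 1/(33832 - 81578) = 1/(-47746) = -1/47746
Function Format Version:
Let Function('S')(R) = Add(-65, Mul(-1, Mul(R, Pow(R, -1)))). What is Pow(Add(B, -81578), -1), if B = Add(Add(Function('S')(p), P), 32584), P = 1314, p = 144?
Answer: Rational(-1, 47746) ≈ -2.0944e-5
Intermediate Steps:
Function('S')(R) = -66 (Function('S')(R) = Add(-65, Mul(-1, 1)) = Add(-65, -1) = -66)
B = 33832 (B = Add(Add(-66, 1314), 32584) = Add(1248, 32584) = 33832)
Pow(Add(B, -81578), -1) = Pow(Add(33832, -81578), -1) = Pow(-47746, -1) = Rational(-1, 47746)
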